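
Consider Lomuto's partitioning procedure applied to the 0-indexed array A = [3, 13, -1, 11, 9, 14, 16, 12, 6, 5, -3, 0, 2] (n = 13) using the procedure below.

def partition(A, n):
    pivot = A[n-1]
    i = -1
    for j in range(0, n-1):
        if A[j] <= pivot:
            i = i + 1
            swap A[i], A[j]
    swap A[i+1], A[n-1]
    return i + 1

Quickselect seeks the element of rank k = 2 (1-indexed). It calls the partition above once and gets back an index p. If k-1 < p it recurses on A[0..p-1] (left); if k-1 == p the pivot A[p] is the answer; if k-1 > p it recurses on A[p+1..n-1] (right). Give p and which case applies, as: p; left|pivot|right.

3; left

pivot = A[12] = 2; i = -1
j=0: A[0]=3 > 2 → no swap
j=1: A[1]=13 > 2 → no swap
j=2: A[2]=-1 ≤ 2 → i=0, swap A[0],A[2] → [-1, 13, 3, 11, 9, 14, 16, 12, 6, 5, -3, 0, 2]
j=3: A[3]=11 > 2 → no swap
j=4: A[4]=9 > 2 → no swap
j=5: A[5]=14 > 2 → no swap
j=6: A[6]=16 > 2 → no swap
j=7: A[7]=12 > 2 → no swap
j=8: A[8]=6 > 2 → no swap
j=9: A[9]=5 > 2 → no swap
j=10: A[10]=-3 ≤ 2 → i=1, swap A[1],A[10] → [-1, -3, 3, 11, 9, 14, 16, 12, 6, 5, 13, 0, 2]
j=11: A[11]=0 ≤ 2 → i=2, swap A[2],A[11] → [-1, -3, 0, 11, 9, 14, 16, 12, 6, 5, 13, 3, 2]
final swap A[3],A[12] → [-1, -3, 0, 2, 9, 14, 16, 12, 6, 5, 13, 3, 11]; return 3
p = 3; k-1 = 1 < 3 ⇒ left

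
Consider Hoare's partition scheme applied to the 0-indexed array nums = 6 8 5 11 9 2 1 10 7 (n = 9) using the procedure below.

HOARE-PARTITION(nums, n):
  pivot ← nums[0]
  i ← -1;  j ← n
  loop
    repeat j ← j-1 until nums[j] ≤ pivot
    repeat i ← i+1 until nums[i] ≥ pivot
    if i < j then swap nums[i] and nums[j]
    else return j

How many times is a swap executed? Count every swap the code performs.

pivot = nums[0] = 6; i = -1, j = 9
j→6 (nums[6]=1≤6), i→0 (nums[0]=6≥6); i<j, swap → 1 8 5 11 9 2 6 10 7
j→5 (nums[5]=2≤6), i→1 (nums[1]=8≥6); i<j, swap → 1 2 5 11 9 8 6 10 7
j→2, i→3; i≥j, return j=2. nums = 1 2 5 11 9 8 6 10 7

2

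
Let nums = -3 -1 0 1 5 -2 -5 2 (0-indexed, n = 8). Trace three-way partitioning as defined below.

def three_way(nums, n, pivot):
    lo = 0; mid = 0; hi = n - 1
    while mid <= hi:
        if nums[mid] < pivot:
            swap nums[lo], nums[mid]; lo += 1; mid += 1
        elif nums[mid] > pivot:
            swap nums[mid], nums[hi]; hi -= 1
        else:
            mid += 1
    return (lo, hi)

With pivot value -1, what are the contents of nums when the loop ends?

lo=0 mid=0 hi=7
-3<-1: swap(0,0), lo=1 mid=1 ⇒ -3 -1 0 1 5 -2 -5 2
-1=-1: mid=2
0>-1: swap(2,7), hi=6 ⇒ -3 -1 2 1 5 -2 -5 0
2>-1: swap(2,6), hi=5 ⇒ -3 -1 -5 1 5 -2 2 0
-5<-1: swap(1,2), lo=2 mid=3 ⇒ -3 -5 -1 1 5 -2 2 0
1>-1: swap(3,5), hi=4 ⇒ -3 -5 -1 -2 5 1 2 0
-2<-1: swap(2,3), lo=3 mid=4 ⇒ -3 -5 -2 -1 5 1 2 0
5>-1: swap(4,4), hi=3 ⇒ -3 -5 -2 -1 5 1 2 0
done. lo=3 hi=3; nums=-3 -5 -2 -1 5 1 2 0

-3 -5 -2 -1 5 1 2 0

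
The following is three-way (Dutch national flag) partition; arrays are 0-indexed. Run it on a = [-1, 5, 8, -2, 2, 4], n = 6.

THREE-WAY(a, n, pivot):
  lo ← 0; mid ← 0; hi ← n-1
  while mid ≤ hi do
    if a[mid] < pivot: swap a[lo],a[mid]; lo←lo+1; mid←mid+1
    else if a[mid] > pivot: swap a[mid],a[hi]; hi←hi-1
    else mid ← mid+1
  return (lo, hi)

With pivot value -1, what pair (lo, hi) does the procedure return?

(1, 1)

lo=0 mid=0 hi=5
-1=-1: mid=1
5>-1: swap(1,5), hi=4 ⇒ [-1, 4, 8, -2, 2, 5]
4>-1: swap(1,4), hi=3 ⇒ [-1, 2, 8, -2, 4, 5]
2>-1: swap(1,3), hi=2 ⇒ [-1, -2, 8, 2, 4, 5]
-2<-1: swap(0,1), lo=1 mid=2 ⇒ [-2, -1, 8, 2, 4, 5]
8>-1: swap(2,2), hi=1 ⇒ [-2, -1, 8, 2, 4, 5]
done. lo=1 hi=1; a=[-2, -1, 8, 2, 4, 5]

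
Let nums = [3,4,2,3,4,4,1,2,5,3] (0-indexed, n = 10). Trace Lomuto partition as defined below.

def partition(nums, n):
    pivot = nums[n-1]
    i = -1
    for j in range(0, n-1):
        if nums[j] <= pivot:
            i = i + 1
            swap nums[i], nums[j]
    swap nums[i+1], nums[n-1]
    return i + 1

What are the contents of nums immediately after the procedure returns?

pivot = nums[9] = 3; i = -1
j=0: nums[0]=3 ≤ 3 → i=0, swap nums[0],nums[0] (no change) → [3,4,2,3,4,4,1,2,5,3]
j=1: nums[1]=4 > 3 → no swap
j=2: nums[2]=2 ≤ 3 → i=1, swap nums[1],nums[2] → [3,2,4,3,4,4,1,2,5,3]
j=3: nums[3]=3 ≤ 3 → i=2, swap nums[2],nums[3] → [3,2,3,4,4,4,1,2,5,3]
j=4: nums[4]=4 > 3 → no swap
j=5: nums[5]=4 > 3 → no swap
j=6: nums[6]=1 ≤ 3 → i=3, swap nums[3],nums[6] → [3,2,3,1,4,4,4,2,5,3]
j=7: nums[7]=2 ≤ 3 → i=4, swap nums[4],nums[7] → [3,2,3,1,2,4,4,4,5,3]
j=8: nums[8]=5 > 3 → no swap
final swap nums[5],nums[9] → [3,2,3,1,2,3,4,4,5,4]; return 5

[3,2,3,1,2,3,4,4,5,4]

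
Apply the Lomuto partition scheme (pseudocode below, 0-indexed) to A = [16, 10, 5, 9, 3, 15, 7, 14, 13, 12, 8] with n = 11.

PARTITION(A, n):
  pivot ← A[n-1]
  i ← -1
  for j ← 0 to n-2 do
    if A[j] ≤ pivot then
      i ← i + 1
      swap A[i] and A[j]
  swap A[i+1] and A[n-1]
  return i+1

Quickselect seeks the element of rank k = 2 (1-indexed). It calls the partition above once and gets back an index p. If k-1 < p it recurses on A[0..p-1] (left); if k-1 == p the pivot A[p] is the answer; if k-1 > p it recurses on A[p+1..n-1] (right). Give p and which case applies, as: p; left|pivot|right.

pivot = A[10] = 8; i = -1
j=0: A[0]=16 > 8 → no swap
j=1: A[1]=10 > 8 → no swap
j=2: A[2]=5 ≤ 8 → i=0, swap A[0],A[2] → [5, 10, 16, 9, 3, 15, 7, 14, 13, 12, 8]
j=3: A[3]=9 > 8 → no swap
j=4: A[4]=3 ≤ 8 → i=1, swap A[1],A[4] → [5, 3, 16, 9, 10, 15, 7, 14, 13, 12, 8]
j=5: A[5]=15 > 8 → no swap
j=6: A[6]=7 ≤ 8 → i=2, swap A[2],A[6] → [5, 3, 7, 9, 10, 15, 16, 14, 13, 12, 8]
j=7: A[7]=14 > 8 → no swap
j=8: A[8]=13 > 8 → no swap
j=9: A[9]=12 > 8 → no swap
final swap A[3],A[10] → [5, 3, 7, 8, 10, 15, 16, 14, 13, 12, 9]; return 3
p = 3; k-1 = 1 < 3 ⇒ left

3; left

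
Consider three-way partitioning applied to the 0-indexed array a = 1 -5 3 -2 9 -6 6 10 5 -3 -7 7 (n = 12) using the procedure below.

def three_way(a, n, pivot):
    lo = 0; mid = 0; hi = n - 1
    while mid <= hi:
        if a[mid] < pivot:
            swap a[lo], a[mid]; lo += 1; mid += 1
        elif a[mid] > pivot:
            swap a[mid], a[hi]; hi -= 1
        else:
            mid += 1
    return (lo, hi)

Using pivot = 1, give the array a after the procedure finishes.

lo=0 mid=0 hi=11
1=1: mid=1
-5<1: swap(0,1), lo=1 mid=2 ⇒ -5 1 3 -2 9 -6 6 10 5 -3 -7 7
3>1: swap(2,11), hi=10 ⇒ -5 1 7 -2 9 -6 6 10 5 -3 -7 3
7>1: swap(2,10), hi=9 ⇒ -5 1 -7 -2 9 -6 6 10 5 -3 7 3
-7<1: swap(1,2), lo=2 mid=3 ⇒ -5 -7 1 -2 9 -6 6 10 5 -3 7 3
-2<1: swap(2,3), lo=3 mid=4 ⇒ -5 -7 -2 1 9 -6 6 10 5 -3 7 3
9>1: swap(4,9), hi=8 ⇒ -5 -7 -2 1 -3 -6 6 10 5 9 7 3
-3<1: swap(3,4), lo=4 mid=5 ⇒ -5 -7 -2 -3 1 -6 6 10 5 9 7 3
-6<1: swap(4,5), lo=5 mid=6 ⇒ -5 -7 -2 -3 -6 1 6 10 5 9 7 3
6>1: swap(6,8), hi=7 ⇒ -5 -7 -2 -3 -6 1 5 10 6 9 7 3
5>1: swap(6,7), hi=6 ⇒ -5 -7 -2 -3 -6 1 10 5 6 9 7 3
10>1: swap(6,6), hi=5 ⇒ -5 -7 -2 -3 -6 1 10 5 6 9 7 3
done. lo=5 hi=5; a=-5 -7 -2 -3 -6 1 10 5 6 9 7 3

-5 -7 -2 -3 -6 1 10 5 6 9 7 3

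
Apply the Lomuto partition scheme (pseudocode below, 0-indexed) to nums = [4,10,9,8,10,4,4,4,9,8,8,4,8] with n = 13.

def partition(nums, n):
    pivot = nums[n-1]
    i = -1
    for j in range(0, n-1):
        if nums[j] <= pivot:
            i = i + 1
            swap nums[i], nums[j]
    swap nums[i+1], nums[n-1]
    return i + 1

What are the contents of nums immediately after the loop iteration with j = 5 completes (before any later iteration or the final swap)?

pivot = nums[12] = 8; i = -1
j=0: nums[0]=4 ≤ 8 → i=0, swap nums[0],nums[0] (no change) → [4,10,9,8,10,4,4,4,9,8,8,4,8]
j=1: nums[1]=10 > 8 → no swap
j=2: nums[2]=9 > 8 → no swap
j=3: nums[3]=8 ≤ 8 → i=1, swap nums[1],nums[3] → [4,8,9,10,10,4,4,4,9,8,8,4,8]
j=4: nums[4]=10 > 8 → no swap
j=5: nums[5]=4 ≤ 8 → i=2, swap nums[2],nums[5] → [4,8,4,10,10,9,4,4,9,8,8,4,8]
(after j=5) nums = [4,8,4,10,10,9,4,4,9,8,8,4,8]

[4,8,4,10,10,9,4,4,9,8,8,4,8]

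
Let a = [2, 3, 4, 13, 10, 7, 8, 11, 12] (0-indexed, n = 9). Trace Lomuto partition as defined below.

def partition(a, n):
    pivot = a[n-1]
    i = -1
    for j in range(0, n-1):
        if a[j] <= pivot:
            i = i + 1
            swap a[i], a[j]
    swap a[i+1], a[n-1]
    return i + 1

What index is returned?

7

pivot=12, i=-1
j=0: 2≤12, i=0, swap(0,0) ⇒ [2, 3, 4, 13, 10, 7, 8, 11, 12]
j=1: 3≤12, i=1, swap(1,1) ⇒ [2, 3, 4, 13, 10, 7, 8, 11, 12]
j=2: 4≤12, i=2, swap(2,2) ⇒ [2, 3, 4, 13, 10, 7, 8, 11, 12]
j=3: 13>12, skip
j=4: 10≤12, i=3, swap(3,4) ⇒ [2, 3, 4, 10, 13, 7, 8, 11, 12]
j=5: 7≤12, i=4, swap(4,5) ⇒ [2, 3, 4, 10, 7, 13, 8, 11, 12]
j=6: 8≤12, i=5, swap(5,6) ⇒ [2, 3, 4, 10, 7, 8, 13, 11, 12]
j=7: 11≤12, i=6, swap(6,7) ⇒ [2, 3, 4, 10, 7, 8, 11, 13, 12]
swap(7,8) ⇒ [2, 3, 4, 10, 7, 8, 11, 12, 13]; return 7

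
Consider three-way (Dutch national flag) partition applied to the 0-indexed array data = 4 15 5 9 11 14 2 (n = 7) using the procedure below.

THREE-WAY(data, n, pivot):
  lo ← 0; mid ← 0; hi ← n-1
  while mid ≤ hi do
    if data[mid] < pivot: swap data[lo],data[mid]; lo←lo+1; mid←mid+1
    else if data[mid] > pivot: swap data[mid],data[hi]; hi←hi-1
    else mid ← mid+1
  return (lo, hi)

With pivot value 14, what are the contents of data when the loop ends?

4 2 5 9 11 14 15

pivot = 14; lo=0, mid=0, hi=6
data[mid]=4<14: swap data[0],data[0]; lo=1,mid=1 → 4 15 5 9 11 14 2
data[mid]=15>14: swap data[1],data[6]; hi=5 → 4 2 5 9 11 14 15
data[mid]=2<14: swap data[1],data[1]; lo=2,mid=2 → 4 2 5 9 11 14 15
data[mid]=5<14: swap data[2],data[2]; lo=3,mid=3 → 4 2 5 9 11 14 15
data[mid]=9<14: swap data[3],data[3]; lo=4,mid=4 → 4 2 5 9 11 14 15
data[mid]=11<14: swap data[4],data[4]; lo=5,mid=5 → 4 2 5 9 11 14 15
data[mid]=14=14: mid=6
end: lo=5, hi=5; data = 4 2 5 9 11 14 15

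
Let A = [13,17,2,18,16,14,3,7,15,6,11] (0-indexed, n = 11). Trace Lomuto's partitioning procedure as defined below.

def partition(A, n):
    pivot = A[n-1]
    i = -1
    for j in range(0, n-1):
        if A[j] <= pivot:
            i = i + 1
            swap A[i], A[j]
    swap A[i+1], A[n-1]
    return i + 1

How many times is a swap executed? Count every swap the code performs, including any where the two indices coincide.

5

pivot=11, i=-1
j=0: 13>11, skip
j=1: 17>11, skip
j=2: 2≤11, i=0, swap(0,2) ⇒ [2,17,13,18,16,14,3,7,15,6,11]
j=3: 18>11, skip
j=4: 16>11, skip
j=5: 14>11, skip
j=6: 3≤11, i=1, swap(1,6) ⇒ [2,3,13,18,16,14,17,7,15,6,11]
j=7: 7≤11, i=2, swap(2,7) ⇒ [2,3,7,18,16,14,17,13,15,6,11]
j=8: 15>11, skip
j=9: 6≤11, i=3, swap(3,9) ⇒ [2,3,7,6,16,14,17,13,15,18,11]
swap(4,10) ⇒ [2,3,7,6,11,14,17,13,15,18,16]; return 4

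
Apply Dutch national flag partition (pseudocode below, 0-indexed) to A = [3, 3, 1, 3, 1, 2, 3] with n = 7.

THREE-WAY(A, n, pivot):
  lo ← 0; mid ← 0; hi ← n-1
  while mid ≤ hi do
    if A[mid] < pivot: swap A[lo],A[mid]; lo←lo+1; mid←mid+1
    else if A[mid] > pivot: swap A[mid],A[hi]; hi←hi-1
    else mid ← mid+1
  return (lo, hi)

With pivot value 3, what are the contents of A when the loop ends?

pivot = 3; lo=0, mid=0, hi=6
A[mid]=3=3: mid=1
A[mid]=3=3: mid=2
A[mid]=1<3: swap A[0],A[2]; lo=1,mid=3 → [1, 3, 3, 3, 1, 2, 3]
A[mid]=3=3: mid=4
A[mid]=1<3: swap A[1],A[4]; lo=2,mid=5 → [1, 1, 3, 3, 3, 2, 3]
A[mid]=2<3: swap A[2],A[5]; lo=3,mid=6 → [1, 1, 2, 3, 3, 3, 3]
A[mid]=3=3: mid=7
end: lo=3, hi=6; A = [1, 1, 2, 3, 3, 3, 3]

[1, 1, 2, 3, 3, 3, 3]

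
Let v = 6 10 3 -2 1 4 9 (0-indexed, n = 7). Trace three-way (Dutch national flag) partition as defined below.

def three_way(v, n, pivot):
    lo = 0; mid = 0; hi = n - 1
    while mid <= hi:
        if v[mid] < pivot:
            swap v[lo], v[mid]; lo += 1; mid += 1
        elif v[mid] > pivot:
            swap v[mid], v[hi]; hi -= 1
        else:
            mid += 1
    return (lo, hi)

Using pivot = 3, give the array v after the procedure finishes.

1 -2 3 10 4 9 6

lo=0 mid=0 hi=6
6>3: swap(0,6), hi=5 ⇒ 9 10 3 -2 1 4 6
9>3: swap(0,5), hi=4 ⇒ 4 10 3 -2 1 9 6
4>3: swap(0,4), hi=3 ⇒ 1 10 3 -2 4 9 6
1<3: swap(0,0), lo=1 mid=1 ⇒ 1 10 3 -2 4 9 6
10>3: swap(1,3), hi=2 ⇒ 1 -2 3 10 4 9 6
-2<3: swap(1,1), lo=2 mid=2 ⇒ 1 -2 3 10 4 9 6
3=3: mid=3
done. lo=2 hi=2; v=1 -2 3 10 4 9 6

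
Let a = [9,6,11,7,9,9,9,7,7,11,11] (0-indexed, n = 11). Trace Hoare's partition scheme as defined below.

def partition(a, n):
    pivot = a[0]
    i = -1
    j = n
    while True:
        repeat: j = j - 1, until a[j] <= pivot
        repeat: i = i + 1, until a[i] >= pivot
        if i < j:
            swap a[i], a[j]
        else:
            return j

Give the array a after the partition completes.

pivot = a[0] = 9; i = -1, j = 11
j→8 (a[8]=7≤9), i→0 (a[0]=9≥9); i<j, swap → [7,6,11,7,9,9,9,7,9,11,11]
j→7 (a[7]=7≤9), i→2 (a[2]=11≥9); i<j, swap → [7,6,7,7,9,9,9,11,9,11,11]
j→6 (a[6]=9≤9), i→4 (a[4]=9≥9); i<j, swap → [7,6,7,7,9,9,9,11,9,11,11]
j→5, i→5; i≥j, return j=5. a = [7,6,7,7,9,9,9,11,9,11,11]

[7,6,7,7,9,9,9,11,9,11,11]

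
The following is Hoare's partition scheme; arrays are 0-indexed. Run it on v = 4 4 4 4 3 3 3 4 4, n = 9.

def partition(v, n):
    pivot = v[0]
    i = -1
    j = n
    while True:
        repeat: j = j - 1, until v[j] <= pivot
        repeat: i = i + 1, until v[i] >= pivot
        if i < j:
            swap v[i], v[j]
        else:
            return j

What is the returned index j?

pivot = v[0] = 4; i = -1, j = 9
j→8 (v[8]=4≤4), i→0 (v[0]=4≥4); i<j, swap → 4 4 4 4 3 3 3 4 4
j→7 (v[7]=4≤4), i→1 (v[1]=4≥4); i<j, swap → 4 4 4 4 3 3 3 4 4
j→6 (v[6]=3≤4), i→2 (v[2]=4≥4); i<j, swap → 4 4 3 4 3 3 4 4 4
j→5 (v[5]=3≤4), i→3 (v[3]=4≥4); i<j, swap → 4 4 3 3 3 4 4 4 4
j→4, i→5; i≥j, return j=4. v = 4 4 3 3 3 4 4 4 4

4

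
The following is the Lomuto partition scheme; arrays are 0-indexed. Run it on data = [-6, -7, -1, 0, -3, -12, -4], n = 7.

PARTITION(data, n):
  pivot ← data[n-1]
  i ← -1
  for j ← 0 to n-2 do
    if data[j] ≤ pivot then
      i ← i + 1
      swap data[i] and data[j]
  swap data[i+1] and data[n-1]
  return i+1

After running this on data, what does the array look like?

[-6, -7, -12, -4, -3, -1, 0]

pivot=-4, i=-1
j=0: -6≤-4, i=0, swap(0,0) ⇒ [-6, -7, -1, 0, -3, -12, -4]
j=1: -7≤-4, i=1, swap(1,1) ⇒ [-6, -7, -1, 0, -3, -12, -4]
j=2: -1>-4, skip
j=3: 0>-4, skip
j=4: -3>-4, skip
j=5: -12≤-4, i=2, swap(2,5) ⇒ [-6, -7, -12, 0, -3, -1, -4]
swap(3,6) ⇒ [-6, -7, -12, -4, -3, -1, 0]; return 3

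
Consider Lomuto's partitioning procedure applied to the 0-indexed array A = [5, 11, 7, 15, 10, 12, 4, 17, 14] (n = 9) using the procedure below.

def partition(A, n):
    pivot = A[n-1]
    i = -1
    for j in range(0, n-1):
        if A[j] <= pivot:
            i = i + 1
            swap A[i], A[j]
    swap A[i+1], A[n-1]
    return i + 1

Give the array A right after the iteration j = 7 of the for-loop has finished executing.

pivot = A[8] = 14; i = -1
j=0: A[0]=5 ≤ 14 → i=0, swap A[0],A[0] (no change) → [5, 11, 7, 15, 10, 12, 4, 17, 14]
j=1: A[1]=11 ≤ 14 → i=1, swap A[1],A[1] (no change) → [5, 11, 7, 15, 10, 12, 4, 17, 14]
j=2: A[2]=7 ≤ 14 → i=2, swap A[2],A[2] (no change) → [5, 11, 7, 15, 10, 12, 4, 17, 14]
j=3: A[3]=15 > 14 → no swap
j=4: A[4]=10 ≤ 14 → i=3, swap A[3],A[4] → [5, 11, 7, 10, 15, 12, 4, 17, 14]
j=5: A[5]=12 ≤ 14 → i=4, swap A[4],A[5] → [5, 11, 7, 10, 12, 15, 4, 17, 14]
j=6: A[6]=4 ≤ 14 → i=5, swap A[5],A[6] → [5, 11, 7, 10, 12, 4, 15, 17, 14]
j=7: A[7]=17 > 14 → no swap
(after j=7) A = [5, 11, 7, 10, 12, 4, 15, 17, 14]

[5, 11, 7, 10, 12, 4, 15, 17, 14]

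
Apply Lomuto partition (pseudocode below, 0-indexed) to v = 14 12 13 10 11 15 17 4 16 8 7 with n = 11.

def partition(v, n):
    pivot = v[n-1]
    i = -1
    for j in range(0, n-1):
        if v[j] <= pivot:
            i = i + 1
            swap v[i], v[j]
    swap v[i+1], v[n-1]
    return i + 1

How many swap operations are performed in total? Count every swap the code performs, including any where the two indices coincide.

pivot = v[10] = 7; i = -1
j=0: v[0]=14 > 7 → no swap
j=1: v[1]=12 > 7 → no swap
j=2: v[2]=13 > 7 → no swap
j=3: v[3]=10 > 7 → no swap
j=4: v[4]=11 > 7 → no swap
j=5: v[5]=15 > 7 → no swap
j=6: v[6]=17 > 7 → no swap
j=7: v[7]=4 ≤ 7 → i=0, swap v[0],v[7] → 4 12 13 10 11 15 17 14 16 8 7
j=8: v[8]=16 > 7 → no swap
j=9: v[9]=8 > 7 → no swap
final swap v[1],v[10] → 4 7 13 10 11 15 17 14 16 8 12; return 1

2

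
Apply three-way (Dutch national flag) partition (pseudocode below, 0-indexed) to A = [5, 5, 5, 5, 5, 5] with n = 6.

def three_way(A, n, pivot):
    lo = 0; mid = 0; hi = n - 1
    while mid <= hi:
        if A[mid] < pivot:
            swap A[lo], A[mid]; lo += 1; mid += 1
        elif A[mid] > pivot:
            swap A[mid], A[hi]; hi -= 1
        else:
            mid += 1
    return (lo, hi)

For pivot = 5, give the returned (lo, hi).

lo=0 mid=0 hi=5
5=5: mid=1
5=5: mid=2
5=5: mid=3
5=5: mid=4
5=5: mid=5
5=5: mid=6
done. lo=0 hi=5; A=[5, 5, 5, 5, 5, 5]

(0, 5)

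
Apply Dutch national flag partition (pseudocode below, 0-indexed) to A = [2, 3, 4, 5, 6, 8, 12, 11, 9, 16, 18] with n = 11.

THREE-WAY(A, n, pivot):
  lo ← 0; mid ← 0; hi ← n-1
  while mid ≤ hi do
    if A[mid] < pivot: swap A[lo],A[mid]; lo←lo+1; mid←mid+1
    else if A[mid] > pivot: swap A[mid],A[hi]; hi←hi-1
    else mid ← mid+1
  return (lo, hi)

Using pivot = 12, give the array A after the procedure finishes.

pivot = 12; lo=0, mid=0, hi=10
A[mid]=2<12: swap A[0],A[0]; lo=1,mid=1 → [2, 3, 4, 5, 6, 8, 12, 11, 9, 16, 18]
A[mid]=3<12: swap A[1],A[1]; lo=2,mid=2 → [2, 3, 4, 5, 6, 8, 12, 11, 9, 16, 18]
A[mid]=4<12: swap A[2],A[2]; lo=3,mid=3 → [2, 3, 4, 5, 6, 8, 12, 11, 9, 16, 18]
A[mid]=5<12: swap A[3],A[3]; lo=4,mid=4 → [2, 3, 4, 5, 6, 8, 12, 11, 9, 16, 18]
A[mid]=6<12: swap A[4],A[4]; lo=5,mid=5 → [2, 3, 4, 5, 6, 8, 12, 11, 9, 16, 18]
A[mid]=8<12: swap A[5],A[5]; lo=6,mid=6 → [2, 3, 4, 5, 6, 8, 12, 11, 9, 16, 18]
A[mid]=12=12: mid=7
A[mid]=11<12: swap A[6],A[7]; lo=7,mid=8 → [2, 3, 4, 5, 6, 8, 11, 12, 9, 16, 18]
A[mid]=9<12: swap A[7],A[8]; lo=8,mid=9 → [2, 3, 4, 5, 6, 8, 11, 9, 12, 16, 18]
A[mid]=16>12: swap A[9],A[10]; hi=9 → [2, 3, 4, 5, 6, 8, 11, 9, 12, 18, 16]
A[mid]=18>12: swap A[9],A[9]; hi=8 → [2, 3, 4, 5, 6, 8, 11, 9, 12, 18, 16]
end: lo=8, hi=8; A = [2, 3, 4, 5, 6, 8, 11, 9, 12, 18, 16]

[2, 3, 4, 5, 6, 8, 11, 9, 12, 18, 16]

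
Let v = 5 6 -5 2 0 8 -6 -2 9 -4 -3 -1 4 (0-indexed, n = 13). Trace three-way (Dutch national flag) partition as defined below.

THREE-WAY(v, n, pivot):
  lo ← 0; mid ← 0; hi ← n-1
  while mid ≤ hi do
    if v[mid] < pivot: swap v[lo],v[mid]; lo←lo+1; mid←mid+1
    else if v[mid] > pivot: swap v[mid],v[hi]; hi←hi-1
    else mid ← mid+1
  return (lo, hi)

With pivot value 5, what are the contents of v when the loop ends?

4 -5 2 0 -1 -6 -2 -3 -4 5 9 8 6

lo=0 mid=0 hi=12
5=5: mid=1
6>5: swap(1,12), hi=11 ⇒ 5 4 -5 2 0 8 -6 -2 9 -4 -3 -1 6
4<5: swap(0,1), lo=1 mid=2 ⇒ 4 5 -5 2 0 8 -6 -2 9 -4 -3 -1 6
-5<5: swap(1,2), lo=2 mid=3 ⇒ 4 -5 5 2 0 8 -6 -2 9 -4 -3 -1 6
2<5: swap(2,3), lo=3 mid=4 ⇒ 4 -5 2 5 0 8 -6 -2 9 -4 -3 -1 6
0<5: swap(3,4), lo=4 mid=5 ⇒ 4 -5 2 0 5 8 -6 -2 9 -4 -3 -1 6
8>5: swap(5,11), hi=10 ⇒ 4 -5 2 0 5 -1 -6 -2 9 -4 -3 8 6
-1<5: swap(4,5), lo=5 mid=6 ⇒ 4 -5 2 0 -1 5 -6 -2 9 -4 -3 8 6
-6<5: swap(5,6), lo=6 mid=7 ⇒ 4 -5 2 0 -1 -6 5 -2 9 -4 -3 8 6
-2<5: swap(6,7), lo=7 mid=8 ⇒ 4 -5 2 0 -1 -6 -2 5 9 -4 -3 8 6
9>5: swap(8,10), hi=9 ⇒ 4 -5 2 0 -1 -6 -2 5 -3 -4 9 8 6
-3<5: swap(7,8), lo=8 mid=9 ⇒ 4 -5 2 0 -1 -6 -2 -3 5 -4 9 8 6
-4<5: swap(8,9), lo=9 mid=10 ⇒ 4 -5 2 0 -1 -6 -2 -3 -4 5 9 8 6
done. lo=9 hi=9; v=4 -5 2 0 -1 -6 -2 -3 -4 5 9 8 6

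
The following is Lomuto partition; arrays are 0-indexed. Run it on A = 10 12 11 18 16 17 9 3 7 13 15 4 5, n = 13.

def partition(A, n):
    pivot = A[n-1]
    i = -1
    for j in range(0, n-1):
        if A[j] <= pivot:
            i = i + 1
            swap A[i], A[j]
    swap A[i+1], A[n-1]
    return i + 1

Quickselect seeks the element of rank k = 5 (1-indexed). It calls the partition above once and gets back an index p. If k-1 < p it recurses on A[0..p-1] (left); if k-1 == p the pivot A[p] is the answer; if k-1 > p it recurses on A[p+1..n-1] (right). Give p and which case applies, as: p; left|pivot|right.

pivot = A[12] = 5; i = -1
j=0: A[0]=10 > 5 → no swap
j=1: A[1]=12 > 5 → no swap
j=2: A[2]=11 > 5 → no swap
j=3: A[3]=18 > 5 → no swap
j=4: A[4]=16 > 5 → no swap
j=5: A[5]=17 > 5 → no swap
j=6: A[6]=9 > 5 → no swap
j=7: A[7]=3 ≤ 5 → i=0, swap A[0],A[7] → 3 12 11 18 16 17 9 10 7 13 15 4 5
j=8: A[8]=7 > 5 → no swap
j=9: A[9]=13 > 5 → no swap
j=10: A[10]=15 > 5 → no swap
j=11: A[11]=4 ≤ 5 → i=1, swap A[1],A[11] → 3 4 11 18 16 17 9 10 7 13 15 12 5
final swap A[2],A[12] → 3 4 5 18 16 17 9 10 7 13 15 12 11; return 2
p = 2; k-1 = 4 > 2 ⇒ right

2; right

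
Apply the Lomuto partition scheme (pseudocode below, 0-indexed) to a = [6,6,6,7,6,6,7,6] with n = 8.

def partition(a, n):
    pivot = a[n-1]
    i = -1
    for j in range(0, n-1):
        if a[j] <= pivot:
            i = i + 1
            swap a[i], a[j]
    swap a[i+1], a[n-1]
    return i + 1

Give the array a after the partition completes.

[6,6,6,6,6,6,7,7]

pivot=6, i=-1
j=0: 6≤6, i=0, swap(0,0) ⇒ [6,6,6,7,6,6,7,6]
j=1: 6≤6, i=1, swap(1,1) ⇒ [6,6,6,7,6,6,7,6]
j=2: 6≤6, i=2, swap(2,2) ⇒ [6,6,6,7,6,6,7,6]
j=3: 7>6, skip
j=4: 6≤6, i=3, swap(3,4) ⇒ [6,6,6,6,7,6,7,6]
j=5: 6≤6, i=4, swap(4,5) ⇒ [6,6,6,6,6,7,7,6]
j=6: 7>6, skip
swap(5,7) ⇒ [6,6,6,6,6,6,7,7]; return 5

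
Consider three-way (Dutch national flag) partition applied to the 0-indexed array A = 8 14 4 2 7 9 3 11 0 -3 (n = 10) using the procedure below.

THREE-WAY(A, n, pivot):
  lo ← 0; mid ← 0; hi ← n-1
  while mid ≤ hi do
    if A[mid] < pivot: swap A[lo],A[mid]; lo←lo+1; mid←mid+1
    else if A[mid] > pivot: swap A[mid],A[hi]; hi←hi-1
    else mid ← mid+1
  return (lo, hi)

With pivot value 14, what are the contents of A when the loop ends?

8 4 2 7 9 3 11 0 -3 14

lo=0 mid=0 hi=9
8<14: swap(0,0), lo=1 mid=1 ⇒ 8 14 4 2 7 9 3 11 0 -3
14=14: mid=2
4<14: swap(1,2), lo=2 mid=3 ⇒ 8 4 14 2 7 9 3 11 0 -3
2<14: swap(2,3), lo=3 mid=4 ⇒ 8 4 2 14 7 9 3 11 0 -3
7<14: swap(3,4), lo=4 mid=5 ⇒ 8 4 2 7 14 9 3 11 0 -3
9<14: swap(4,5), lo=5 mid=6 ⇒ 8 4 2 7 9 14 3 11 0 -3
3<14: swap(5,6), lo=6 mid=7 ⇒ 8 4 2 7 9 3 14 11 0 -3
11<14: swap(6,7), lo=7 mid=8 ⇒ 8 4 2 7 9 3 11 14 0 -3
0<14: swap(7,8), lo=8 mid=9 ⇒ 8 4 2 7 9 3 11 0 14 -3
-3<14: swap(8,9), lo=9 mid=10 ⇒ 8 4 2 7 9 3 11 0 -3 14
done. lo=9 hi=9; A=8 4 2 7 9 3 11 0 -3 14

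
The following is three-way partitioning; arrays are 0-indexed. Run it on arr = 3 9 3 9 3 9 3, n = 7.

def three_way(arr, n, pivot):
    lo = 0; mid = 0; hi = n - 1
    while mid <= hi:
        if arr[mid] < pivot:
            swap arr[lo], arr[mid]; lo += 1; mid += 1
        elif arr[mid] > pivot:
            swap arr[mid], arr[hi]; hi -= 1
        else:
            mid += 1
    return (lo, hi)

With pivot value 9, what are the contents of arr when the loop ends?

3 3 3 3 9 9 9

pivot = 9; lo=0, mid=0, hi=6
arr[mid]=3<9: swap arr[0],arr[0]; lo=1,mid=1 → 3 9 3 9 3 9 3
arr[mid]=9=9: mid=2
arr[mid]=3<9: swap arr[1],arr[2]; lo=2,mid=3 → 3 3 9 9 3 9 3
arr[mid]=9=9: mid=4
arr[mid]=3<9: swap arr[2],arr[4]; lo=3,mid=5 → 3 3 3 9 9 9 3
arr[mid]=9=9: mid=6
arr[mid]=3<9: swap arr[3],arr[6]; lo=4,mid=7 → 3 3 3 3 9 9 9
end: lo=4, hi=6; arr = 3 3 3 3 9 9 9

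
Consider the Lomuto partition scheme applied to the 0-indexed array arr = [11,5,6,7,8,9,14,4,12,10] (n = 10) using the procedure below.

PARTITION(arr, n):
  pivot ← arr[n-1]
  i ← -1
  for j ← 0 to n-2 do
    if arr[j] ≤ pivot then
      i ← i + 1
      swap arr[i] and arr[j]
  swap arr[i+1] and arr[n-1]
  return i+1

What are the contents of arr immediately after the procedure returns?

[5,6,7,8,9,4,10,11,12,14]

pivot = arr[9] = 10; i = -1
j=0: arr[0]=11 > 10 → no swap
j=1: arr[1]=5 ≤ 10 → i=0, swap arr[0],arr[1] → [5,11,6,7,8,9,14,4,12,10]
j=2: arr[2]=6 ≤ 10 → i=1, swap arr[1],arr[2] → [5,6,11,7,8,9,14,4,12,10]
j=3: arr[3]=7 ≤ 10 → i=2, swap arr[2],arr[3] → [5,6,7,11,8,9,14,4,12,10]
j=4: arr[4]=8 ≤ 10 → i=3, swap arr[3],arr[4] → [5,6,7,8,11,9,14,4,12,10]
j=5: arr[5]=9 ≤ 10 → i=4, swap arr[4],arr[5] → [5,6,7,8,9,11,14,4,12,10]
j=6: arr[6]=14 > 10 → no swap
j=7: arr[7]=4 ≤ 10 → i=5, swap arr[5],arr[7] → [5,6,7,8,9,4,14,11,12,10]
j=8: arr[8]=12 > 10 → no swap
final swap arr[6],arr[9] → [5,6,7,8,9,4,10,11,12,14]; return 6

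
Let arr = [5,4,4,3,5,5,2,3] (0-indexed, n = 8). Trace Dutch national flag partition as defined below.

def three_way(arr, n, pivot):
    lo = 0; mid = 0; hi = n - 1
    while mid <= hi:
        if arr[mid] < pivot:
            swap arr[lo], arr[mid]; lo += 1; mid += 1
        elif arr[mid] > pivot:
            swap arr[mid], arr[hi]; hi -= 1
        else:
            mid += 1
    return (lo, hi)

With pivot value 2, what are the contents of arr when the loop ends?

[2,4,3,5,5,4,3,5]

pivot = 2; lo=0, mid=0, hi=7
arr[mid]=5>2: swap arr[0],arr[7]; hi=6 → [3,4,4,3,5,5,2,5]
arr[mid]=3>2: swap arr[0],arr[6]; hi=5 → [2,4,4,3,5,5,3,5]
arr[mid]=2=2: mid=1
arr[mid]=4>2: swap arr[1],arr[5]; hi=4 → [2,5,4,3,5,4,3,5]
arr[mid]=5>2: swap arr[1],arr[4]; hi=3 → [2,5,4,3,5,4,3,5]
arr[mid]=5>2: swap arr[1],arr[3]; hi=2 → [2,3,4,5,5,4,3,5]
arr[mid]=3>2: swap arr[1],arr[2]; hi=1 → [2,4,3,5,5,4,3,5]
arr[mid]=4>2: swap arr[1],arr[1]; hi=0 → [2,4,3,5,5,4,3,5]
end: lo=0, hi=0; arr = [2,4,3,5,5,4,3,5]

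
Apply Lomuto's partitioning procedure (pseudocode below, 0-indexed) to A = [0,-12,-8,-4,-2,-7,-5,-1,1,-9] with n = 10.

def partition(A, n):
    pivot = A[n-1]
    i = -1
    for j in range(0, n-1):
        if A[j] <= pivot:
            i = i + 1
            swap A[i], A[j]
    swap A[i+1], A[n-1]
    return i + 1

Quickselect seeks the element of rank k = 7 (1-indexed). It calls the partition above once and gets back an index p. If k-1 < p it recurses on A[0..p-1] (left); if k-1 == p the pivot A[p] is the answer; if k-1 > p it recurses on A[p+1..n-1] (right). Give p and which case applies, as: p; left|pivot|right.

pivot = A[9] = -9; i = -1
j=0: A[0]=0 > -9 → no swap
j=1: A[1]=-12 ≤ -9 → i=0, swap A[0],A[1] → [-12,0,-8,-4,-2,-7,-5,-1,1,-9]
j=2: A[2]=-8 > -9 → no swap
j=3: A[3]=-4 > -9 → no swap
j=4: A[4]=-2 > -9 → no swap
j=5: A[5]=-7 > -9 → no swap
j=6: A[6]=-5 > -9 → no swap
j=7: A[7]=-1 > -9 → no swap
j=8: A[8]=1 > -9 → no swap
final swap A[1],A[9] → [-12,-9,-8,-4,-2,-7,-5,-1,1,0]; return 1
p = 1; k-1 = 6 > 1 ⇒ right

1; right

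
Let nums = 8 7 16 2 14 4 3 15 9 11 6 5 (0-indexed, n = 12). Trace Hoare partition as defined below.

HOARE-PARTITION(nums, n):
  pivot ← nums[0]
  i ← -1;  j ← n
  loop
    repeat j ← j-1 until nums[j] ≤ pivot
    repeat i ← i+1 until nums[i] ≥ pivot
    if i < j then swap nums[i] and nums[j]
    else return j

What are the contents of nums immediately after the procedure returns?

5 7 6 2 3 4 14 15 9 11 16 8

pivot = nums[0] = 8; i = -1, j = 12
j→11 (nums[11]=5≤8), i→0 (nums[0]=8≥8); i<j, swap → 5 7 16 2 14 4 3 15 9 11 6 8
j→10 (nums[10]=6≤8), i→2 (nums[2]=16≥8); i<j, swap → 5 7 6 2 14 4 3 15 9 11 16 8
j→6 (nums[6]=3≤8), i→4 (nums[4]=14≥8); i<j, swap → 5 7 6 2 3 4 14 15 9 11 16 8
j→5, i→6; i≥j, return j=5. nums = 5 7 6 2 3 4 14 15 9 11 16 8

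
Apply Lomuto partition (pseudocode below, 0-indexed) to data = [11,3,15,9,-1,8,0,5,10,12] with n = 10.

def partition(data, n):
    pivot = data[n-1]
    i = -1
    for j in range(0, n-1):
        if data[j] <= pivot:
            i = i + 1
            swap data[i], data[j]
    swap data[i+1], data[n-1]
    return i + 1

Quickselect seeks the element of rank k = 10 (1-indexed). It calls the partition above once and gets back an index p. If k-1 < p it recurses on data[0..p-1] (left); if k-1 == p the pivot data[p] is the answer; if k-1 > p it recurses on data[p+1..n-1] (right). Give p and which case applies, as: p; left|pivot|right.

pivot=12, i=-1
j=0: 11≤12, i=0, swap(0,0) ⇒ [11,3,15,9,-1,8,0,5,10,12]
j=1: 3≤12, i=1, swap(1,1) ⇒ [11,3,15,9,-1,8,0,5,10,12]
j=2: 15>12, skip
j=3: 9≤12, i=2, swap(2,3) ⇒ [11,3,9,15,-1,8,0,5,10,12]
j=4: -1≤12, i=3, swap(3,4) ⇒ [11,3,9,-1,15,8,0,5,10,12]
j=5: 8≤12, i=4, swap(4,5) ⇒ [11,3,9,-1,8,15,0,5,10,12]
j=6: 0≤12, i=5, swap(5,6) ⇒ [11,3,9,-1,8,0,15,5,10,12]
j=7: 5≤12, i=6, swap(6,7) ⇒ [11,3,9,-1,8,0,5,15,10,12]
j=8: 10≤12, i=7, swap(7,8) ⇒ [11,3,9,-1,8,0,5,10,15,12]
swap(8,9) ⇒ [11,3,9,-1,8,0,5,10,12,15]; return 8
p = 8; k-1 = 9 > 8 ⇒ right

8; right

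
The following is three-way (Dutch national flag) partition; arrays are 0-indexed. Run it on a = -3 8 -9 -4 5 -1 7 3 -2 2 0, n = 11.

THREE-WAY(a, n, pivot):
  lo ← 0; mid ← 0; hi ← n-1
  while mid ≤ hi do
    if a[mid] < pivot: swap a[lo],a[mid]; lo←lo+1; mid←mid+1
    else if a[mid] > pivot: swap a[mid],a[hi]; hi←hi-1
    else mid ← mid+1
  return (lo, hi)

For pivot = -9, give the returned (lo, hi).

(0, 0)

lo=0 mid=0 hi=10
-3>-9: swap(0,10), hi=9 ⇒ 0 8 -9 -4 5 -1 7 3 -2 2 -3
0>-9: swap(0,9), hi=8 ⇒ 2 8 -9 -4 5 -1 7 3 -2 0 -3
2>-9: swap(0,8), hi=7 ⇒ -2 8 -9 -4 5 -1 7 3 2 0 -3
-2>-9: swap(0,7), hi=6 ⇒ 3 8 -9 -4 5 -1 7 -2 2 0 -3
3>-9: swap(0,6), hi=5 ⇒ 7 8 -9 -4 5 -1 3 -2 2 0 -3
7>-9: swap(0,5), hi=4 ⇒ -1 8 -9 -4 5 7 3 -2 2 0 -3
-1>-9: swap(0,4), hi=3 ⇒ 5 8 -9 -4 -1 7 3 -2 2 0 -3
5>-9: swap(0,3), hi=2 ⇒ -4 8 -9 5 -1 7 3 -2 2 0 -3
-4>-9: swap(0,2), hi=1 ⇒ -9 8 -4 5 -1 7 3 -2 2 0 -3
-9=-9: mid=1
8>-9: swap(1,1), hi=0 ⇒ -9 8 -4 5 -1 7 3 -2 2 0 -3
done. lo=0 hi=0; a=-9 8 -4 5 -1 7 3 -2 2 0 -3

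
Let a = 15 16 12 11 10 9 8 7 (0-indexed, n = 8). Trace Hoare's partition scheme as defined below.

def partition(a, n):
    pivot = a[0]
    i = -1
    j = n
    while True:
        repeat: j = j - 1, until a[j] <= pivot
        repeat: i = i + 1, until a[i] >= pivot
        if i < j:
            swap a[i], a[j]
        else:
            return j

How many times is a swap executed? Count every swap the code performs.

pivot=15
j stops at 7 (7), i stops at 0 (15); swap ⇒ 7 16 12 11 10 9 8 15
j stops at 6 (8), i stops at 1 (16); swap ⇒ 7 8 12 11 10 9 16 15
j stops at 5, i stops at 6; i≥j ⇒ return 5. a=7 8 12 11 10 9 16 15

2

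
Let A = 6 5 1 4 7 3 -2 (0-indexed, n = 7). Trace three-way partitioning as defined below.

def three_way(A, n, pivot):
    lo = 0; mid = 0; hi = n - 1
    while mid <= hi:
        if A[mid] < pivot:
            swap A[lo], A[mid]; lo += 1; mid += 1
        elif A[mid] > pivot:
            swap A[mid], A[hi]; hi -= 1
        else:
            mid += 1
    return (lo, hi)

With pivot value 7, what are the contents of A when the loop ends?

pivot = 7; lo=0, mid=0, hi=6
A[mid]=6<7: swap A[0],A[0]; lo=1,mid=1 → 6 5 1 4 7 3 -2
A[mid]=5<7: swap A[1],A[1]; lo=2,mid=2 → 6 5 1 4 7 3 -2
A[mid]=1<7: swap A[2],A[2]; lo=3,mid=3 → 6 5 1 4 7 3 -2
A[mid]=4<7: swap A[3],A[3]; lo=4,mid=4 → 6 5 1 4 7 3 -2
A[mid]=7=7: mid=5
A[mid]=3<7: swap A[4],A[5]; lo=5,mid=6 → 6 5 1 4 3 7 -2
A[mid]=-2<7: swap A[5],A[6]; lo=6,mid=7 → 6 5 1 4 3 -2 7
end: lo=6, hi=6; A = 6 5 1 4 3 -2 7

6 5 1 4 3 -2 7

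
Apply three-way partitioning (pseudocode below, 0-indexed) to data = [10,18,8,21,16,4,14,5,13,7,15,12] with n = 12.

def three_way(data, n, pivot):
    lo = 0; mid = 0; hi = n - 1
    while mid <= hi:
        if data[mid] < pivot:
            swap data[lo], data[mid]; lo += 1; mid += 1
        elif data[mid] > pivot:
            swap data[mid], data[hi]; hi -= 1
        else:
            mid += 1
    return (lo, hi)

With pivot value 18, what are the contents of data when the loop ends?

lo=0 mid=0 hi=11
10<18: swap(0,0), lo=1 mid=1 ⇒ [10,18,8,21,16,4,14,5,13,7,15,12]
18=18: mid=2
8<18: swap(1,2), lo=2 mid=3 ⇒ [10,8,18,21,16,4,14,5,13,7,15,12]
21>18: swap(3,11), hi=10 ⇒ [10,8,18,12,16,4,14,5,13,7,15,21]
12<18: swap(2,3), lo=3 mid=4 ⇒ [10,8,12,18,16,4,14,5,13,7,15,21]
16<18: swap(3,4), lo=4 mid=5 ⇒ [10,8,12,16,18,4,14,5,13,7,15,21]
4<18: swap(4,5), lo=5 mid=6 ⇒ [10,8,12,16,4,18,14,5,13,7,15,21]
14<18: swap(5,6), lo=6 mid=7 ⇒ [10,8,12,16,4,14,18,5,13,7,15,21]
5<18: swap(6,7), lo=7 mid=8 ⇒ [10,8,12,16,4,14,5,18,13,7,15,21]
13<18: swap(7,8), lo=8 mid=9 ⇒ [10,8,12,16,4,14,5,13,18,7,15,21]
7<18: swap(8,9), lo=9 mid=10 ⇒ [10,8,12,16,4,14,5,13,7,18,15,21]
15<18: swap(9,10), lo=10 mid=11 ⇒ [10,8,12,16,4,14,5,13,7,15,18,21]
done. lo=10 hi=10; data=[10,8,12,16,4,14,5,13,7,15,18,21]

[10,8,12,16,4,14,5,13,7,15,18,21]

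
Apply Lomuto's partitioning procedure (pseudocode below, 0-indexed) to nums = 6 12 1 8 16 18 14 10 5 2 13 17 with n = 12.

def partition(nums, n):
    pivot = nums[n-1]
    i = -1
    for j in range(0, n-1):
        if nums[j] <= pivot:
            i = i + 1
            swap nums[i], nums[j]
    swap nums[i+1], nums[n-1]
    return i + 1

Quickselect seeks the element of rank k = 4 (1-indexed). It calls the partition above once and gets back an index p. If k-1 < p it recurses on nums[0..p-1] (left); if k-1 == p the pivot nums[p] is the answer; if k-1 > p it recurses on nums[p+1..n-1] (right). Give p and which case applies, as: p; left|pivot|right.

pivot = nums[11] = 17; i = -1
j=0: nums[0]=6 ≤ 17 → i=0, swap nums[0],nums[0] (no change) → 6 12 1 8 16 18 14 10 5 2 13 17
j=1: nums[1]=12 ≤ 17 → i=1, swap nums[1],nums[1] (no change) → 6 12 1 8 16 18 14 10 5 2 13 17
j=2: nums[2]=1 ≤ 17 → i=2, swap nums[2],nums[2] (no change) → 6 12 1 8 16 18 14 10 5 2 13 17
j=3: nums[3]=8 ≤ 17 → i=3, swap nums[3],nums[3] (no change) → 6 12 1 8 16 18 14 10 5 2 13 17
j=4: nums[4]=16 ≤ 17 → i=4, swap nums[4],nums[4] (no change) → 6 12 1 8 16 18 14 10 5 2 13 17
j=5: nums[5]=18 > 17 → no swap
j=6: nums[6]=14 ≤ 17 → i=5, swap nums[5],nums[6] → 6 12 1 8 16 14 18 10 5 2 13 17
j=7: nums[7]=10 ≤ 17 → i=6, swap nums[6],nums[7] → 6 12 1 8 16 14 10 18 5 2 13 17
j=8: nums[8]=5 ≤ 17 → i=7, swap nums[7],nums[8] → 6 12 1 8 16 14 10 5 18 2 13 17
j=9: nums[9]=2 ≤ 17 → i=8, swap nums[8],nums[9] → 6 12 1 8 16 14 10 5 2 18 13 17
j=10: nums[10]=13 ≤ 17 → i=9, swap nums[9],nums[10] → 6 12 1 8 16 14 10 5 2 13 18 17
final swap nums[10],nums[11] → 6 12 1 8 16 14 10 5 2 13 17 18; return 10
p = 10; k-1 = 3 < 10 ⇒ left

10; left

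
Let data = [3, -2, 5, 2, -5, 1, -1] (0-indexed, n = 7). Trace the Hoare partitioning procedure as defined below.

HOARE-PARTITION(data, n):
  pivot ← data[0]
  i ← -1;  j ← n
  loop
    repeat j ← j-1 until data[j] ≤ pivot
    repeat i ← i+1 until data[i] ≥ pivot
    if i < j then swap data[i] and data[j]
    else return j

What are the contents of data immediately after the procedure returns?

pivot=3
j stops at 6 (-1), i stops at 0 (3); swap ⇒ [-1, -2, 5, 2, -5, 1, 3]
j stops at 5 (1), i stops at 2 (5); swap ⇒ [-1, -2, 1, 2, -5, 5, 3]
j stops at 4, i stops at 5; i≥j ⇒ return 4. data=[-1, -2, 1, 2, -5, 5, 3]

[-1, -2, 1, 2, -5, 5, 3]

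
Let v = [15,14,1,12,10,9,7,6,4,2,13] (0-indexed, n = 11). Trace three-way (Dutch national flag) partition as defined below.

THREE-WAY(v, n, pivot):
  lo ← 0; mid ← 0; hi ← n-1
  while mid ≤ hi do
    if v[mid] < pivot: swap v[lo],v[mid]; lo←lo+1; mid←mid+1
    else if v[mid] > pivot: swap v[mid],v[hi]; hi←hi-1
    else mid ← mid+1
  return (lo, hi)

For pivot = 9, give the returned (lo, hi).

(5, 5)

pivot = 9; lo=0, mid=0, hi=10
v[mid]=15>9: swap v[0],v[10]; hi=9 → [13,14,1,12,10,9,7,6,4,2,15]
v[mid]=13>9: swap v[0],v[9]; hi=8 → [2,14,1,12,10,9,7,6,4,13,15]
v[mid]=2<9: swap v[0],v[0]; lo=1,mid=1 → [2,14,1,12,10,9,7,6,4,13,15]
v[mid]=14>9: swap v[1],v[8]; hi=7 → [2,4,1,12,10,9,7,6,14,13,15]
v[mid]=4<9: swap v[1],v[1]; lo=2,mid=2 → [2,4,1,12,10,9,7,6,14,13,15]
v[mid]=1<9: swap v[2],v[2]; lo=3,mid=3 → [2,4,1,12,10,9,7,6,14,13,15]
v[mid]=12>9: swap v[3],v[7]; hi=6 → [2,4,1,6,10,9,7,12,14,13,15]
v[mid]=6<9: swap v[3],v[3]; lo=4,mid=4 → [2,4,1,6,10,9,7,12,14,13,15]
v[mid]=10>9: swap v[4],v[6]; hi=5 → [2,4,1,6,7,9,10,12,14,13,15]
v[mid]=7<9: swap v[4],v[4]; lo=5,mid=5 → [2,4,1,6,7,9,10,12,14,13,15]
v[mid]=9=9: mid=6
end: lo=5, hi=5; v = [2,4,1,6,7,9,10,12,14,13,15]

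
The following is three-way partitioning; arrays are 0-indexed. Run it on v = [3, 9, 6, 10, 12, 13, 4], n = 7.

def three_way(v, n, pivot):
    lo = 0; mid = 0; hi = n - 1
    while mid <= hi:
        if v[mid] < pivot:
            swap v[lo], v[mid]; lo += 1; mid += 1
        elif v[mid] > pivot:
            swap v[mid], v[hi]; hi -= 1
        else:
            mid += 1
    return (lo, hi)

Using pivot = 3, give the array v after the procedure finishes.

[3, 6, 10, 12, 13, 4, 9]

pivot = 3; lo=0, mid=0, hi=6
v[mid]=3=3: mid=1
v[mid]=9>3: swap v[1],v[6]; hi=5 → [3, 4, 6, 10, 12, 13, 9]
v[mid]=4>3: swap v[1],v[5]; hi=4 → [3, 13, 6, 10, 12, 4, 9]
v[mid]=13>3: swap v[1],v[4]; hi=3 → [3, 12, 6, 10, 13, 4, 9]
v[mid]=12>3: swap v[1],v[3]; hi=2 → [3, 10, 6, 12, 13, 4, 9]
v[mid]=10>3: swap v[1],v[2]; hi=1 → [3, 6, 10, 12, 13, 4, 9]
v[mid]=6>3: swap v[1],v[1]; hi=0 → [3, 6, 10, 12, 13, 4, 9]
end: lo=0, hi=0; v = [3, 6, 10, 12, 13, 4, 9]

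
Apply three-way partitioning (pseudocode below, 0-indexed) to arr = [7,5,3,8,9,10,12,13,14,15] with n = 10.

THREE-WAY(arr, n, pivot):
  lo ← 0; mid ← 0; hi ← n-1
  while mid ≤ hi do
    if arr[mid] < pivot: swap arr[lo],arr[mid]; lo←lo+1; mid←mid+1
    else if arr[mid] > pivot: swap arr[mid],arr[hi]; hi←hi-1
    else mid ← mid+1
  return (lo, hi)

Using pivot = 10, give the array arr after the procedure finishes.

pivot = 10; lo=0, mid=0, hi=9
arr[mid]=7<10: swap arr[0],arr[0]; lo=1,mid=1 → [7,5,3,8,9,10,12,13,14,15]
arr[mid]=5<10: swap arr[1],arr[1]; lo=2,mid=2 → [7,5,3,8,9,10,12,13,14,15]
arr[mid]=3<10: swap arr[2],arr[2]; lo=3,mid=3 → [7,5,3,8,9,10,12,13,14,15]
arr[mid]=8<10: swap arr[3],arr[3]; lo=4,mid=4 → [7,5,3,8,9,10,12,13,14,15]
arr[mid]=9<10: swap arr[4],arr[4]; lo=5,mid=5 → [7,5,3,8,9,10,12,13,14,15]
arr[mid]=10=10: mid=6
arr[mid]=12>10: swap arr[6],arr[9]; hi=8 → [7,5,3,8,9,10,15,13,14,12]
arr[mid]=15>10: swap arr[6],arr[8]; hi=7 → [7,5,3,8,9,10,14,13,15,12]
arr[mid]=14>10: swap arr[6],arr[7]; hi=6 → [7,5,3,8,9,10,13,14,15,12]
arr[mid]=13>10: swap arr[6],arr[6]; hi=5 → [7,5,3,8,9,10,13,14,15,12]
end: lo=5, hi=5; arr = [7,5,3,8,9,10,13,14,15,12]

[7,5,3,8,9,10,13,14,15,12]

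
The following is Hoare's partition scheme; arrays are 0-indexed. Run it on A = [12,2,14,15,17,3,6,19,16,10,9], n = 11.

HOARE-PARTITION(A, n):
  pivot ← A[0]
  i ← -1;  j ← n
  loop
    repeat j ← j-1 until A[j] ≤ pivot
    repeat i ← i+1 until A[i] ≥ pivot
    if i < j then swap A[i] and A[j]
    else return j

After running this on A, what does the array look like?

pivot = A[0] = 12; i = -1, j = 11
j→10 (A[10]=9≤12), i→0 (A[0]=12≥12); i<j, swap → [9,2,14,15,17,3,6,19,16,10,12]
j→9 (A[9]=10≤12), i→2 (A[2]=14≥12); i<j, swap → [9,2,10,15,17,3,6,19,16,14,12]
j→6 (A[6]=6≤12), i→3 (A[3]=15≥12); i<j, swap → [9,2,10,6,17,3,15,19,16,14,12]
j→5 (A[5]=3≤12), i→4 (A[4]=17≥12); i<j, swap → [9,2,10,6,3,17,15,19,16,14,12]
j→4, i→5; i≥j, return j=4. A = [9,2,10,6,3,17,15,19,16,14,12]

[9,2,10,6,3,17,15,19,16,14,12]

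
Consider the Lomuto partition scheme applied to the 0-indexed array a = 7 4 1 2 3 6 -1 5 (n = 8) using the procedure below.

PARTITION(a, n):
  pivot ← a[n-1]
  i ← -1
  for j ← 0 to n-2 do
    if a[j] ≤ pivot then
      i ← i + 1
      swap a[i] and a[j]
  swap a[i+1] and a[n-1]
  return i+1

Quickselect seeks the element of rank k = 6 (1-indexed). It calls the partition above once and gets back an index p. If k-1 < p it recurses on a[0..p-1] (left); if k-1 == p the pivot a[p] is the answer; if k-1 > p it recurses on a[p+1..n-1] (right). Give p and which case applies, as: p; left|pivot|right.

5; pivot

pivot = a[7] = 5; i = -1
j=0: a[0]=7 > 5 → no swap
j=1: a[1]=4 ≤ 5 → i=0, swap a[0],a[1] → 4 7 1 2 3 6 -1 5
j=2: a[2]=1 ≤ 5 → i=1, swap a[1],a[2] → 4 1 7 2 3 6 -1 5
j=3: a[3]=2 ≤ 5 → i=2, swap a[2],a[3] → 4 1 2 7 3 6 -1 5
j=4: a[4]=3 ≤ 5 → i=3, swap a[3],a[4] → 4 1 2 3 7 6 -1 5
j=5: a[5]=6 > 5 → no swap
j=6: a[6]=-1 ≤ 5 → i=4, swap a[4],a[6] → 4 1 2 3 -1 6 7 5
final swap a[5],a[7] → 4 1 2 3 -1 5 7 6; return 5
p = 5; k-1 = 5 == 5 ⇒ pivot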